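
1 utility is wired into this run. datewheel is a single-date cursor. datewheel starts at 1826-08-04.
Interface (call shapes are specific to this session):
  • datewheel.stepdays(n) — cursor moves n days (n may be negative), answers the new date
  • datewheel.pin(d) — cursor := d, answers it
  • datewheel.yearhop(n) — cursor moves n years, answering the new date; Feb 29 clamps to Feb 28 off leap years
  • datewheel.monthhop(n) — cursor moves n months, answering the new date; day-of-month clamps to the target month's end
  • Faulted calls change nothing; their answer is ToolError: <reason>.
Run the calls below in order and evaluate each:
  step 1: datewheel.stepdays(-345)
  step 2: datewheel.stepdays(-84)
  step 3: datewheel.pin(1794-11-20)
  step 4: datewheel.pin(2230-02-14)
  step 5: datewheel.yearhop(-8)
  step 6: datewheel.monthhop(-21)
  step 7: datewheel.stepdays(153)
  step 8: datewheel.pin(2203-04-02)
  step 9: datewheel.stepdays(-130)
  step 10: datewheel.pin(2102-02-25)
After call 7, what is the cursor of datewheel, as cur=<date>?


Answer: cur=2220-10-14

Derivation:
Next I call datewheel.stepdays with -345, and get 1825-08-24.
Calling datewheel.stepdays with -84, → 1825-06-01.
I call datewheel.pin with 1794-11-20, which returns 1794-11-20.
I try datewheel.pin with 2230-02-14, and observe 2230-02-14.
Next I call datewheel.yearhop with -8, and get 2222-02-14.
Next I call datewheel.monthhop with -21, → 2220-05-14.
Next I call datewheel.stepdays with 153, — result: 2220-10-14.
Invoking datewheel.pin with 2203-04-02, which returns 2203-04-02.
Invoking datewheel.stepdays with -130, which returns 2202-11-23.
I use datewheel.pin with 2102-02-25, and see 2102-02-25.


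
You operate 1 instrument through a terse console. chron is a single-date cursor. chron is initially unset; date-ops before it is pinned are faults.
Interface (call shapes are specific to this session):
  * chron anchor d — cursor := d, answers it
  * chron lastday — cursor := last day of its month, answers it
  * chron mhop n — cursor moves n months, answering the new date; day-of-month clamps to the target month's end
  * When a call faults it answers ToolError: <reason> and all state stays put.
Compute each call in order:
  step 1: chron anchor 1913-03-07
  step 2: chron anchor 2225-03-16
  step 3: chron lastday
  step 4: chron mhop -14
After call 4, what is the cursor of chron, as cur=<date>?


Step: chron anchor[d: 1913-03-07]
Result: 1913-03-07
Step: chron anchor[d: 2225-03-16]
Result: 2225-03-16
Step: chron lastday[]
Result: 2225-03-31
Step: chron mhop[n: -14]
Result: 2224-01-31

Answer: cur=2224-01-31


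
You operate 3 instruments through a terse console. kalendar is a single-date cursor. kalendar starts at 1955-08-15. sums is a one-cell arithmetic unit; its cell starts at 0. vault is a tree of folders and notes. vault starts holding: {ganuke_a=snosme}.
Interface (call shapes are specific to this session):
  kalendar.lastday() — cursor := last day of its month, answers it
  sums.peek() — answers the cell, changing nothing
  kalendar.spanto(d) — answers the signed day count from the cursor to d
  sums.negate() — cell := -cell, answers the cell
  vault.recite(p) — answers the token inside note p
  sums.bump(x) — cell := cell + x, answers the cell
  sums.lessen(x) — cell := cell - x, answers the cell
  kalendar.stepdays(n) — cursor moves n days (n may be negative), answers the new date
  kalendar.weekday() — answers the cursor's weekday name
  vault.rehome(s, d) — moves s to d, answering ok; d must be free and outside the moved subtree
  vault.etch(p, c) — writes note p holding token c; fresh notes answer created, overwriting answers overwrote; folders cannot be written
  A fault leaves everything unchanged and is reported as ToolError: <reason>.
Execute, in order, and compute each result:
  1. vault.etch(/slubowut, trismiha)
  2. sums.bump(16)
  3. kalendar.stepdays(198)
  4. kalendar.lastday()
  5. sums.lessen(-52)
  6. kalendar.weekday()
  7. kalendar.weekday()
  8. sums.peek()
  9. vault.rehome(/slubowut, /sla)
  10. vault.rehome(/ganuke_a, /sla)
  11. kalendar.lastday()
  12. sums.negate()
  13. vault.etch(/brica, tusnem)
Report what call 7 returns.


>>> vault.etch /slubowut trismiha
= created
>>> sums.bump 16
= 16
>>> kalendar.stepdays 198
= 1956-02-29
>>> kalendar.lastday
= 1956-02-29
>>> sums.lessen -52
= 68
>>> kalendar.weekday
= Wednesday
>>> kalendar.weekday
= Wednesday
>>> sums.peek
= 68
>>> vault.rehome /slubowut /sla
= ok
>>> vault.rehome /ganuke_a /sla
= ToolError: exists
>>> kalendar.lastday
= 1956-02-29
>>> sums.negate
= -68
>>> vault.etch /brica tusnem
= created

Answer: Wednesday


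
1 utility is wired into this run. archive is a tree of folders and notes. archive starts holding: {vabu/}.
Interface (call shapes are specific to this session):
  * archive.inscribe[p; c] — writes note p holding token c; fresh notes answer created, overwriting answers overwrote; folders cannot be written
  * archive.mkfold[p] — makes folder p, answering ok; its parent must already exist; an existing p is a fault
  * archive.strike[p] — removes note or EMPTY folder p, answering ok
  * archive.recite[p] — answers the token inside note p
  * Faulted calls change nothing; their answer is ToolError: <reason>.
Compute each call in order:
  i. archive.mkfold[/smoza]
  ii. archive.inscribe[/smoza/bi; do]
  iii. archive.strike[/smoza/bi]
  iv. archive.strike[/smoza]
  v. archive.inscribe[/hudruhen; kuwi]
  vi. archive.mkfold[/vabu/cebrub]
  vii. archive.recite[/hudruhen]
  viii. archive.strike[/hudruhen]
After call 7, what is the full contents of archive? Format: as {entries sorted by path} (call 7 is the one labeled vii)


Answer: {hudruhen=kuwi, vabu/, vabu/cebrub/}

Derivation:
-- 1. archive.mkfold(p→/smoza) ~> ok
-- 2. archive.inscribe(p→/smoza/bi, c→do) ~> created
-- 3. archive.strike(p→/smoza/bi) ~> ok
-- 4. archive.strike(p→/smoza) ~> ok
-- 5. archive.inscribe(p→/hudruhen, c→kuwi) ~> created
-- 6. archive.mkfold(p→/vabu/cebrub) ~> ok
-- 7. archive.recite(p→/hudruhen) ~> kuwi
-- 8. archive.strike(p→/hudruhen) ~> ok


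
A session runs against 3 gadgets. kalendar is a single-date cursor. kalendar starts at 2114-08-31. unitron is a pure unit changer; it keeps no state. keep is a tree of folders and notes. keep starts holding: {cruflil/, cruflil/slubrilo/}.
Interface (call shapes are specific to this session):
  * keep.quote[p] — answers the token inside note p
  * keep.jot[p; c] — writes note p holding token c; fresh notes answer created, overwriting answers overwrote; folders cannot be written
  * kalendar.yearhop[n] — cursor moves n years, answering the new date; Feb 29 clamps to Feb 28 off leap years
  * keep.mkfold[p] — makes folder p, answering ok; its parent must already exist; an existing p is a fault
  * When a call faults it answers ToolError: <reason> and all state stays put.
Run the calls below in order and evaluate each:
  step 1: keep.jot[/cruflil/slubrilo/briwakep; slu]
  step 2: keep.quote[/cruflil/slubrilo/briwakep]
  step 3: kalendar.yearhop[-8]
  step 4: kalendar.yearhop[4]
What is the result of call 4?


Answer: 2110-08-31

Derivation:
>>> keep.jot p='/cruflil/slubrilo/briwakep' c='slu'
[out] created
>>> keep.quote p='/cruflil/slubrilo/briwakep'
[out] slu
>>> kalendar.yearhop n='-8'
[out] 2106-08-31
>>> kalendar.yearhop n='4'
[out] 2110-08-31


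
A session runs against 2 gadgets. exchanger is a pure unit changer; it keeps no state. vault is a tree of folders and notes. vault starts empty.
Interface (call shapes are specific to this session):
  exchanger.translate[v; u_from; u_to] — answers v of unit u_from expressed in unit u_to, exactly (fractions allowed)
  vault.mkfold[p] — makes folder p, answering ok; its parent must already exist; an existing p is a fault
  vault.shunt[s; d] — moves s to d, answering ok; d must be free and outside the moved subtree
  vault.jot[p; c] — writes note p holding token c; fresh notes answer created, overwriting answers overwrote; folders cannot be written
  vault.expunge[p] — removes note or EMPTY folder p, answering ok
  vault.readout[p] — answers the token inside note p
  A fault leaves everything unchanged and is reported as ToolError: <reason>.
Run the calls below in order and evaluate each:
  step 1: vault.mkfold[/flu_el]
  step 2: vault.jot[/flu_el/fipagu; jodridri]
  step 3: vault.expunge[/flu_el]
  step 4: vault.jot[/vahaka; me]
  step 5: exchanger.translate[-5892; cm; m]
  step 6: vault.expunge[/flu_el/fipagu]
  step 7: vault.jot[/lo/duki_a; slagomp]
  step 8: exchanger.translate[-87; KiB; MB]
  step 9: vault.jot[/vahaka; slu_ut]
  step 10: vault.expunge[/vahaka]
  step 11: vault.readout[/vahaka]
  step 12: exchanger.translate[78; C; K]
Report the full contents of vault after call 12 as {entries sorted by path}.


Answer: {flu_el/}

Derivation:
>> vault.mkfold(p: /flu_el)
<< ok
>> vault.jot(p: /flu_el/fipagu, c: jodridri)
<< created
>> vault.expunge(p: /flu_el)
<< ToolError: not empty
>> vault.jot(p: /vahaka, c: me)
<< created
>> exchanger.translate(v: -5892, u_from: cm, u_to: m)
<< -1473/25
>> vault.expunge(p: /flu_el/fipagu)
<< ok
>> vault.jot(p: /lo/duki_a, c: slagomp)
<< ToolError: no parent
>> exchanger.translate(v: -87, u_from: KiB, u_to: MB)
<< -1392/15625
>> vault.jot(p: /vahaka, c: slu_ut)
<< overwrote
>> vault.expunge(p: /vahaka)
<< ok
>> vault.readout(p: /vahaka)
<< ToolError: not found
>> exchanger.translate(v: 78, u_from: C, u_to: K)
<< 7023/20


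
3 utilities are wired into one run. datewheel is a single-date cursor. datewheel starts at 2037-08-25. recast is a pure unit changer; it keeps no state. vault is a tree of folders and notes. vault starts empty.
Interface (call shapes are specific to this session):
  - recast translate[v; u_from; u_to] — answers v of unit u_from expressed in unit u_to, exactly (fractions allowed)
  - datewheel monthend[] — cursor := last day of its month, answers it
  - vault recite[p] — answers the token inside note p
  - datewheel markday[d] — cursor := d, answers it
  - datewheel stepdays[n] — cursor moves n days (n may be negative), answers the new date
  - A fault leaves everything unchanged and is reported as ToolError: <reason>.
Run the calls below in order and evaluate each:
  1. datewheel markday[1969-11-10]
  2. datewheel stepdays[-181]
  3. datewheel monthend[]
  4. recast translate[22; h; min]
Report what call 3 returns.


Answer: 1969-05-31

Derivation:
;; datewheel markday(1969-11-10) -> 1969-11-10
;; datewheel stepdays(-181) -> 1969-05-13
;; datewheel monthend() -> 1969-05-31
;; recast translate(22, h, min) -> 1320


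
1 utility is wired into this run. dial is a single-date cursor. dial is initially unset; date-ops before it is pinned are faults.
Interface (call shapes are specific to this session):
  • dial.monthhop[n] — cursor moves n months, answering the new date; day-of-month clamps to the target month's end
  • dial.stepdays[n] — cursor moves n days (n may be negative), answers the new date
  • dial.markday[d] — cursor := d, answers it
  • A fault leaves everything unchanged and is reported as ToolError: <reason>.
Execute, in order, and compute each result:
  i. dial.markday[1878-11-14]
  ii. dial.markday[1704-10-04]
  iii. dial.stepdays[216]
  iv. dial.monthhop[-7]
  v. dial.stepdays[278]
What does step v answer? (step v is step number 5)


[in] dial.markday 1878-11-14
:: 1878-11-14
[in] dial.markday 1704-10-04
:: 1704-10-04
[in] dial.stepdays 216
:: 1705-05-08
[in] dial.monthhop -7
:: 1704-10-08
[in] dial.stepdays 278
:: 1705-07-13

Answer: 1705-07-13


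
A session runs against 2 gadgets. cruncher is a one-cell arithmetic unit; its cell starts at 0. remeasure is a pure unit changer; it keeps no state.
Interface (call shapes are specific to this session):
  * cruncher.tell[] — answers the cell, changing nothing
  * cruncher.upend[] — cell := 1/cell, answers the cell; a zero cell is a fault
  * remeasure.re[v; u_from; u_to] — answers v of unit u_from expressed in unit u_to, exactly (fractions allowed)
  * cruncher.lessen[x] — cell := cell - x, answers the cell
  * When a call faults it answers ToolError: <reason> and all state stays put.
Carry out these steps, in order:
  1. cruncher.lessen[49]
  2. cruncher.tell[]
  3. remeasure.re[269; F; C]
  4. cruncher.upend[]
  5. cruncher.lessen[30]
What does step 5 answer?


Answer: -1471/49

Derivation:
$ lessen x=49
= -49
$ tell
= -49
$ re v=269 u_from=F u_to=C
= 395/3
$ upend
= -1/49
$ lessen x=30
= -1471/49


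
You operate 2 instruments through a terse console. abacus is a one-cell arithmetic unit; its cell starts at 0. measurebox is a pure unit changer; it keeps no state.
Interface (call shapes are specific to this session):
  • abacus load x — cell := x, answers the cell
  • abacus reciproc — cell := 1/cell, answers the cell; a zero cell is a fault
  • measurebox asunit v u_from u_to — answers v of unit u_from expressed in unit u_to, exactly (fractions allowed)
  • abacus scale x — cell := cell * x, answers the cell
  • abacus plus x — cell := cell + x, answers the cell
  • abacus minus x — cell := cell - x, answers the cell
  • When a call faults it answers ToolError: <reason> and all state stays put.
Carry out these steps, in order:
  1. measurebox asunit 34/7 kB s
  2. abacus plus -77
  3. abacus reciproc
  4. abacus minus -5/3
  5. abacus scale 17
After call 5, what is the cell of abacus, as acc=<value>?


Answer: acc=6494/231

Derivation:
Then measurebox asunit with v: 34/7, u_from: kB, u_to: s, which returns ToolError: incompatible units.
Using abacus plus with x: -77, → -77.
Calling abacus reciproc(): -1/77.
I invoke abacus minus with x: -5/3, and see 382/231.
I try abacus scale with x: 17, giving 6494/231.


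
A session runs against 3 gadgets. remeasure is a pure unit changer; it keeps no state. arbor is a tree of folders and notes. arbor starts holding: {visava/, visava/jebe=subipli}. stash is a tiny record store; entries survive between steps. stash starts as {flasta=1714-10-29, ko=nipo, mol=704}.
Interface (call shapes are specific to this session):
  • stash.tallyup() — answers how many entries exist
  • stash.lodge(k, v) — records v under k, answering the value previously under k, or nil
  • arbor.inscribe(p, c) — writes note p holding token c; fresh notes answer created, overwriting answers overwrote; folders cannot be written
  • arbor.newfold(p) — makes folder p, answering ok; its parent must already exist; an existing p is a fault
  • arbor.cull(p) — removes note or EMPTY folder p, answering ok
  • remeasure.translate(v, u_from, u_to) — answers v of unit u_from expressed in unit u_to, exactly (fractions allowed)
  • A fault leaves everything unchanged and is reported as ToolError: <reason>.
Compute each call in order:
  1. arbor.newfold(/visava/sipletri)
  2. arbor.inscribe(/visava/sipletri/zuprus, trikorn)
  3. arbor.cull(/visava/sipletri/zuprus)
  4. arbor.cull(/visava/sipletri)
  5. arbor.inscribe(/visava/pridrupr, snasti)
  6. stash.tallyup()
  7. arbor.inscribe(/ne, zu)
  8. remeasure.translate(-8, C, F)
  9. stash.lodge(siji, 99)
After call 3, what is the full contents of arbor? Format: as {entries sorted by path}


Do: newfold[p=/visava/sipletri]
See: ok
Do: inscribe[p=/visava/sipletri/zuprus; c=trikorn]
See: created
Do: cull[p=/visava/sipletri/zuprus]
See: ok
Do: cull[p=/visava/sipletri]
See: ok
Do: inscribe[p=/visava/pridrupr; c=snasti]
See: created
Do: tallyup[]
See: 3
Do: inscribe[p=/ne; c=zu]
See: created
Do: translate[v=-8; u_from=C; u_to=F]
See: 88/5
Do: lodge[k=siji; v=99]
See: nil

Answer: {visava/, visava/jebe=subipli, visava/sipletri/}


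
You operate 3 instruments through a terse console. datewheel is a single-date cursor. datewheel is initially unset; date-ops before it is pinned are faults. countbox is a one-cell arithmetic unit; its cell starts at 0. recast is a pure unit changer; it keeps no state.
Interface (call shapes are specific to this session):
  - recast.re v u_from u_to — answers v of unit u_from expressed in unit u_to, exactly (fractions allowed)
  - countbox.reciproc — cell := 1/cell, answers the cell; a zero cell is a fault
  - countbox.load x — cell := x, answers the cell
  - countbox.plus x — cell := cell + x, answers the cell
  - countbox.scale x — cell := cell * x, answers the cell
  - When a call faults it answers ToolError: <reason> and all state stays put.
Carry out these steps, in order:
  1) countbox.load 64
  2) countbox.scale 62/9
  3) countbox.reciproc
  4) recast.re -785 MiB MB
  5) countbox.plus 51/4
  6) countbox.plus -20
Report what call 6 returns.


→ countbox.load(x→64)
← 64
→ countbox.scale(x→62/9)
← 3968/9
→ countbox.reciproc()
← 9/3968
→ recast.re(v→-785, u_from→MiB, u_to→MB)
← -2572288/3125
→ countbox.plus(x→51/4)
← 50601/3968
→ countbox.plus(x→-20)
← -28759/3968

Answer: -28759/3968


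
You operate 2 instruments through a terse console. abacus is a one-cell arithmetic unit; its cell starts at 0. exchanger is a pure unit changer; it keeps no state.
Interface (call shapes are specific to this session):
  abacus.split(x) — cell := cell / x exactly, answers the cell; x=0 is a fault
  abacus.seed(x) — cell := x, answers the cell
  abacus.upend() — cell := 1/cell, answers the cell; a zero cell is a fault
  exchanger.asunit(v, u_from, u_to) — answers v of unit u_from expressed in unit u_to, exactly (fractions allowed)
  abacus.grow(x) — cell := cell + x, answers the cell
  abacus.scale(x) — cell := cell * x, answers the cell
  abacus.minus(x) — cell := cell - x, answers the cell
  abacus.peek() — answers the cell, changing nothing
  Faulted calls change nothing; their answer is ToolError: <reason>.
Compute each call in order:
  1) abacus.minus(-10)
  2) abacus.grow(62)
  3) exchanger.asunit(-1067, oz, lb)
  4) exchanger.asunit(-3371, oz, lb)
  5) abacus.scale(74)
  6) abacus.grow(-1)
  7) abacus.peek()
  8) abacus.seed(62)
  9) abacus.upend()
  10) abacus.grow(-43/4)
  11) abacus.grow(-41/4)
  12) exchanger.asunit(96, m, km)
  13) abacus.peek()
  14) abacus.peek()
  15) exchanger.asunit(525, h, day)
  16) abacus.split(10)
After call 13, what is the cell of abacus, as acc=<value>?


Act: abacus.minus[x: -10]
Obs: 10
Act: abacus.grow[x: 62]
Obs: 72
Act: exchanger.asunit[v: -1067; u_from: oz; u_to: lb]
Obs: -1067/16
Act: exchanger.asunit[v: -3371; u_from: oz; u_to: lb]
Obs: -3371/16
Act: abacus.scale[x: 74]
Obs: 5328
Act: abacus.grow[x: -1]
Obs: 5327
Act: abacus.peek[]
Obs: 5327
Act: abacus.seed[x: 62]
Obs: 62
Act: abacus.upend[]
Obs: 1/62
Act: abacus.grow[x: -43/4]
Obs: -1331/124
Act: abacus.grow[x: -41/4]
Obs: -1301/62
Act: exchanger.asunit[v: 96; u_from: m; u_to: km]
Obs: 12/125
Act: abacus.peek[]
Obs: -1301/62
Act: abacus.peek[]
Obs: -1301/62
Act: exchanger.asunit[v: 525; u_from: h; u_to: day]
Obs: 175/8
Act: abacus.split[x: 10]
Obs: -1301/620

Answer: acc=-1301/62


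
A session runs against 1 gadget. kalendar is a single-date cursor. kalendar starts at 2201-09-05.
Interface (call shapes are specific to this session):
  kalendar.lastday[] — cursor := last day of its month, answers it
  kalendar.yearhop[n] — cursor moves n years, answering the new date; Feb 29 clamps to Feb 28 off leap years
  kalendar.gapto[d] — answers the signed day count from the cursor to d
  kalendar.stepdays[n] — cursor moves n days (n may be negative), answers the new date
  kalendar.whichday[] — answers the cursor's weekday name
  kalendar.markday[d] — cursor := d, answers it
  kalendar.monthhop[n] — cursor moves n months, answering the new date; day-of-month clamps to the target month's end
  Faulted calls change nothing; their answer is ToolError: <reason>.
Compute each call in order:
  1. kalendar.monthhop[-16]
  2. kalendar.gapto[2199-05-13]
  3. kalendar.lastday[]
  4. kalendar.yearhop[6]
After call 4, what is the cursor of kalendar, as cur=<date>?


Answer: cur=2206-05-31

Derivation:
==> monthhop(n='-16')
<== 2200-05-05
==> gapto(d='2199-05-13')
<== -357
==> lastday()
<== 2200-05-31
==> yearhop(n='6')
<== 2206-05-31


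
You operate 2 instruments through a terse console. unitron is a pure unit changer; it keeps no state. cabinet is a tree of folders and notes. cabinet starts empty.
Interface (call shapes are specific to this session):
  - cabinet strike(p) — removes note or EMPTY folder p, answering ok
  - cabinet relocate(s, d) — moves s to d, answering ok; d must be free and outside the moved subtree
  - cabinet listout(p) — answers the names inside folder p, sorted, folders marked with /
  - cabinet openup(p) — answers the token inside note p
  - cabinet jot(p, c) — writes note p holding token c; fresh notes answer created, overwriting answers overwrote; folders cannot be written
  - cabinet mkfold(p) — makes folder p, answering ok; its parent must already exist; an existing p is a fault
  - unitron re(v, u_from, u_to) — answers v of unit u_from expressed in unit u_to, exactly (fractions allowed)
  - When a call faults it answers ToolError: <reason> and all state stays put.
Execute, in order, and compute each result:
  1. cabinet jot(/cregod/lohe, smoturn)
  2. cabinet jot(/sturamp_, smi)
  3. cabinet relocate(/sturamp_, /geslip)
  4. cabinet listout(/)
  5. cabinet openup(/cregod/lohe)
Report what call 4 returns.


Answer: [geslip]

Derivation:
CALL cabinet jot[p='/cregod/lohe'; c='smoturn']
RET  ToolError: no parent
CALL cabinet jot[p='/sturamp_'; c='smi']
RET  created
CALL cabinet relocate[s='/sturamp_'; d='/geslip']
RET  ok
CALL cabinet listout[p='/']
RET  [geslip]
CALL cabinet openup[p='/cregod/lohe']
RET  ToolError: not found


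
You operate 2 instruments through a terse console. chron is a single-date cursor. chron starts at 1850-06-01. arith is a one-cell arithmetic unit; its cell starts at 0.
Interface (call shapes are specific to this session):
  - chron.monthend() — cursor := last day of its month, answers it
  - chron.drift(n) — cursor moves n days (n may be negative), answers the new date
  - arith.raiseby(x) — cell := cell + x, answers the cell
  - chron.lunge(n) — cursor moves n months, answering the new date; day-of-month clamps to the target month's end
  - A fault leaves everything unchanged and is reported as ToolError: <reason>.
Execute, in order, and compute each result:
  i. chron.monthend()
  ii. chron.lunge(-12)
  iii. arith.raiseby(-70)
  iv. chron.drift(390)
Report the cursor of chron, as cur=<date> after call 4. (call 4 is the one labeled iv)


% monthend
= 1850-06-30
% lunge n=-12
= 1849-06-30
% raiseby x=-70
= -70
% drift n=390
= 1850-07-25

Answer: cur=1850-07-25


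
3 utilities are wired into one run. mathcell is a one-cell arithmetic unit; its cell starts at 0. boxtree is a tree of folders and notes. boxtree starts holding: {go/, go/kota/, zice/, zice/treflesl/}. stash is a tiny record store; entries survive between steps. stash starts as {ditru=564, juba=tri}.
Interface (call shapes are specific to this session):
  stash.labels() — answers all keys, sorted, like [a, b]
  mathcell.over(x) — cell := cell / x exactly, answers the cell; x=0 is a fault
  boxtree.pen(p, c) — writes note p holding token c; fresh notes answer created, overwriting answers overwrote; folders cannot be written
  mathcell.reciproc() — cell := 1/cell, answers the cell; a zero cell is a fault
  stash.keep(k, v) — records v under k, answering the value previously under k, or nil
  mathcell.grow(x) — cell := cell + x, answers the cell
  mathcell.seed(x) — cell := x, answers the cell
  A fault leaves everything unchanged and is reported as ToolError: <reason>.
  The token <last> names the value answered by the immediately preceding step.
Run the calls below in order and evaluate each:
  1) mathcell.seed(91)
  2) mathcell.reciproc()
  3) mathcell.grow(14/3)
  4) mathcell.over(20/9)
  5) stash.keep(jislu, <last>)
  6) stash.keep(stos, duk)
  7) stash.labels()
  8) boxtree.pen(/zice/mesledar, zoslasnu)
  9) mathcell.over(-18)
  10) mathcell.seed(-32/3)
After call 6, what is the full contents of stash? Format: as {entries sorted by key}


CALL mathcell.seed[x: 91]
RET  91
CALL mathcell.reciproc[]
RET  1/91
CALL mathcell.grow[x: 14/3]
RET  1277/273
CALL mathcell.over[x: 20/9]
RET  3831/1820
CALL stash.keep[k: jislu; v: <last>]
RET  nil
CALL stash.keep[k: stos; v: duk]
RET  nil
CALL stash.labels[]
RET  [ditru, jislu, juba, stos]
CALL boxtree.pen[p: /zice/mesledar; c: zoslasnu]
RET  created
CALL mathcell.over[x: -18]
RET  -1277/10920
CALL mathcell.seed[x: -32/3]
RET  -32/3

Answer: {ditru=564, jislu=3831/1820, juba=tri, stos=duk}


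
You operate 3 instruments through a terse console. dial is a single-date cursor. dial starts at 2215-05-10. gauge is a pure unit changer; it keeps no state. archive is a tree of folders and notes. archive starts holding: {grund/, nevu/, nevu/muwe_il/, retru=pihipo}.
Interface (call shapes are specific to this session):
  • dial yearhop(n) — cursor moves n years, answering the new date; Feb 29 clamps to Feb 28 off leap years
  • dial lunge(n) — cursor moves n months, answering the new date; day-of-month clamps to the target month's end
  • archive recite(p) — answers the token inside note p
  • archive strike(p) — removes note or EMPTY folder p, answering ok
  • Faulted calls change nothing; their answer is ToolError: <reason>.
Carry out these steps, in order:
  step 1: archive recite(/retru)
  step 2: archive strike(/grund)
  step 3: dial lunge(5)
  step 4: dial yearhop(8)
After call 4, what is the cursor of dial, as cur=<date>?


Answer: cur=2223-10-10

Derivation:
Invoking archive recite(p='/retru'): pihipo.
I run archive strike(p='/grund'), and observe ok.
Calling dial lunge(n='5'), and observe 2215-10-10.
I run dial yearhop(n='8'), yielding 2223-10-10.


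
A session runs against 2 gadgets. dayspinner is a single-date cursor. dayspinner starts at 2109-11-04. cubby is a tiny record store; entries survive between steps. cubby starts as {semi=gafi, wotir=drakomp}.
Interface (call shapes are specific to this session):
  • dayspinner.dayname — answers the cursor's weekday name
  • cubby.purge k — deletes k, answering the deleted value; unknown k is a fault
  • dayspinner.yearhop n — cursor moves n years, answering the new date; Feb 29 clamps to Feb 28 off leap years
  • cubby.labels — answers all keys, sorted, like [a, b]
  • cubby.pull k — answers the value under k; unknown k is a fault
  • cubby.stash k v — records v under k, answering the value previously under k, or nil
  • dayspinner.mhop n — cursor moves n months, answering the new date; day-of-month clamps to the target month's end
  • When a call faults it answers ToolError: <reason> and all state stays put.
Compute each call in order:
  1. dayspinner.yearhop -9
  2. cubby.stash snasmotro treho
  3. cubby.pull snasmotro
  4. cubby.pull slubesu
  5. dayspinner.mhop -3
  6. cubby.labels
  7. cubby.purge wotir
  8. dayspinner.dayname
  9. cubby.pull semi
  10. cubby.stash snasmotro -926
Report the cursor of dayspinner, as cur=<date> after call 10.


Answer: cur=2100-08-04

Derivation:
>> dayspinner.yearhop(-9)
<< 2100-11-04
>> cubby.stash(snasmotro, treho)
<< nil
>> cubby.pull(snasmotro)
<< treho
>> cubby.pull(slubesu)
<< ToolError: no such key slubesu
>> dayspinner.mhop(-3)
<< 2100-08-04
>> cubby.labels()
<< [semi, snasmotro, wotir]
>> cubby.purge(wotir)
<< drakomp
>> dayspinner.dayname()
<< Wednesday
>> cubby.pull(semi)
<< gafi
>> cubby.stash(snasmotro, -926)
<< treho


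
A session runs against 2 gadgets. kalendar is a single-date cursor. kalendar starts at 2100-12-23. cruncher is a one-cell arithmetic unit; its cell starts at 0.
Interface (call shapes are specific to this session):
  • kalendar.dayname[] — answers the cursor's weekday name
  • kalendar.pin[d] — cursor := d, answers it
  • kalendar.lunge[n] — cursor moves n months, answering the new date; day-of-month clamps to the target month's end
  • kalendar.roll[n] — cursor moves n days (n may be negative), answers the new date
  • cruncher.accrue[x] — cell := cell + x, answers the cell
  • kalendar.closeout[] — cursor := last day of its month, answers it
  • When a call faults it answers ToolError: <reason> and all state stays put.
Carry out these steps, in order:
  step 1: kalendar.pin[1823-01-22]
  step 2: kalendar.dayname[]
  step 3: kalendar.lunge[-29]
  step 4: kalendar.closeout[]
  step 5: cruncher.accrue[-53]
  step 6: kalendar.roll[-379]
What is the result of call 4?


Answer: 1820-08-31

Derivation:
Using kalendar.pin using d=1823-01-22, which returns 1823-01-22.
Calling kalendar.dayname, giving Wednesday.
Now I run kalendar.lunge using n=-29, giving 1820-08-22.
I run kalendar.closeout(), and observe 1820-08-31.
Then cruncher.accrue using x=-53, which returns -53.
I invoke kalendar.roll using n=-379, yielding 1819-08-18.


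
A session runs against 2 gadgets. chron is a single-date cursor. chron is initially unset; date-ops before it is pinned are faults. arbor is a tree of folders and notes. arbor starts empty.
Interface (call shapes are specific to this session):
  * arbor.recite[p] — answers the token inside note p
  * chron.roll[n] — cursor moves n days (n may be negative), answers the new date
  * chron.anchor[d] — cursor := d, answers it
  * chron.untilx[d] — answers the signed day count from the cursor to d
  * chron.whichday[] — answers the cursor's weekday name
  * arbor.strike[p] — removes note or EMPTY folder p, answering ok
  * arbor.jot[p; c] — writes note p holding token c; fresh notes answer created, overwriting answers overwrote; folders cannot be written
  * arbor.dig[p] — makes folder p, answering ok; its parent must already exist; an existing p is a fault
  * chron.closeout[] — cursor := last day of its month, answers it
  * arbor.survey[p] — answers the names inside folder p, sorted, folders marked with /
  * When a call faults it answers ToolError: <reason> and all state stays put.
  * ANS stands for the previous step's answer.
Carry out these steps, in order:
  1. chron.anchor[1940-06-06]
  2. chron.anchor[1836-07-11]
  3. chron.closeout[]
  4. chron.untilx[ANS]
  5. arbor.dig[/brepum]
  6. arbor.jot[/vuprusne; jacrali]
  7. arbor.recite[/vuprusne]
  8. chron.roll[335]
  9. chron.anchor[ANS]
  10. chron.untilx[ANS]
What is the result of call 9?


! anchor(d→1940-06-06) ~> 1940-06-06
! anchor(d→1836-07-11) ~> 1836-07-11
! closeout() ~> 1836-07-31
! untilx(d→ANS) ~> 0
! dig(p→/brepum) ~> ok
! jot(p→/vuprusne, c→jacrali) ~> created
! recite(p→/vuprusne) ~> jacrali
! roll(n→335) ~> 1837-07-01
! anchor(d→ANS) ~> 1837-07-01
! untilx(d→ANS) ~> 0

Answer: 1837-07-01


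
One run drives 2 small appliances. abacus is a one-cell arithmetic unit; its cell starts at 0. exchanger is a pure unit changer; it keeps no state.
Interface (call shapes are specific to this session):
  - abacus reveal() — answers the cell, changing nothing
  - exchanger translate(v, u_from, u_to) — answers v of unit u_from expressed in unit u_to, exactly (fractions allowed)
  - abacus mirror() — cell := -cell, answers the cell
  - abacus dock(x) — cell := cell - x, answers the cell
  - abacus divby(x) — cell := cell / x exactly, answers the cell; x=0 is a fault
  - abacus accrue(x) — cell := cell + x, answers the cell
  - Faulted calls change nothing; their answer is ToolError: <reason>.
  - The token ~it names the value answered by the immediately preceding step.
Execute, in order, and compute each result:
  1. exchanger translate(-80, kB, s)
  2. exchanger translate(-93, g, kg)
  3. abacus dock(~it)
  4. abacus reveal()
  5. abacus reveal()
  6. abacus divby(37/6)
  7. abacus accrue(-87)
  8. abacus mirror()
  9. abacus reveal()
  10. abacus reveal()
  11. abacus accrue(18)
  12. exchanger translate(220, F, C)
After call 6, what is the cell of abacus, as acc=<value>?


% exchanger translate v: -80 u_from: kB u_to: s
= ToolError: incompatible units
% exchanger translate v: -93 u_from: g u_to: kg
= -93/1000
% abacus dock x: ~it
= 93/1000
% abacus reveal
= 93/1000
% abacus reveal
= 93/1000
% abacus divby x: 37/6
= 279/18500
% abacus accrue x: -87
= -1609221/18500
% abacus mirror
= 1609221/18500
% abacus reveal
= 1609221/18500
% abacus reveal
= 1609221/18500
% abacus accrue x: 18
= 1942221/18500
% exchanger translate v: 220 u_from: F u_to: C
= 940/9

Answer: acc=279/18500


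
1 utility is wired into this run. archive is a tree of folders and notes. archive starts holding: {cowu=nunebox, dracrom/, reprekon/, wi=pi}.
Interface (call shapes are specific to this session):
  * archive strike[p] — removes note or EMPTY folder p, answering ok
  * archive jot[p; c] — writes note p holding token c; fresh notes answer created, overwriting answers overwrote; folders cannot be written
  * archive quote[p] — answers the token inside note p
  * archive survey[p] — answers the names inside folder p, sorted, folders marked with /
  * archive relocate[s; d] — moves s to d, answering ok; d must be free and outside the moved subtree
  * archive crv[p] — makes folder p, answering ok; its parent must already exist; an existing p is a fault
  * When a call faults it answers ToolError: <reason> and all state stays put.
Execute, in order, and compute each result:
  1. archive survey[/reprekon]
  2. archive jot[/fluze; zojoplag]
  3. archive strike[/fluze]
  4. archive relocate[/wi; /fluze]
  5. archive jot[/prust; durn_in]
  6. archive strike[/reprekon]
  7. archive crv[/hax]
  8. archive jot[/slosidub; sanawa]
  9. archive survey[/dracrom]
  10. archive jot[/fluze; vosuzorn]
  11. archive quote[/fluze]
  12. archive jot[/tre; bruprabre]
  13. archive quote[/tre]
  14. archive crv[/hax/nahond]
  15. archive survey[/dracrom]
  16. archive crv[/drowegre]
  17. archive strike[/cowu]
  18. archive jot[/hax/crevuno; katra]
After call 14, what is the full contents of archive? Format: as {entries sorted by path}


Act: archive survey[/reprekon]
Obs: []
Act: archive jot[/fluze; zojoplag]
Obs: created
Act: archive strike[/fluze]
Obs: ok
Act: archive relocate[/wi; /fluze]
Obs: ok
Act: archive jot[/prust; durn_in]
Obs: created
Act: archive strike[/reprekon]
Obs: ok
Act: archive crv[/hax]
Obs: ok
Act: archive jot[/slosidub; sanawa]
Obs: created
Act: archive survey[/dracrom]
Obs: []
Act: archive jot[/fluze; vosuzorn]
Obs: overwrote
Act: archive quote[/fluze]
Obs: vosuzorn
Act: archive jot[/tre; bruprabre]
Obs: created
Act: archive quote[/tre]
Obs: bruprabre
Act: archive crv[/hax/nahond]
Obs: ok
Act: archive survey[/dracrom]
Obs: []
Act: archive crv[/drowegre]
Obs: ok
Act: archive strike[/cowu]
Obs: ok
Act: archive jot[/hax/crevuno; katra]
Obs: created

Answer: {cowu=nunebox, dracrom/, fluze=vosuzorn, hax/, hax/nahond/, prust=durn_in, slosidub=sanawa, tre=bruprabre}


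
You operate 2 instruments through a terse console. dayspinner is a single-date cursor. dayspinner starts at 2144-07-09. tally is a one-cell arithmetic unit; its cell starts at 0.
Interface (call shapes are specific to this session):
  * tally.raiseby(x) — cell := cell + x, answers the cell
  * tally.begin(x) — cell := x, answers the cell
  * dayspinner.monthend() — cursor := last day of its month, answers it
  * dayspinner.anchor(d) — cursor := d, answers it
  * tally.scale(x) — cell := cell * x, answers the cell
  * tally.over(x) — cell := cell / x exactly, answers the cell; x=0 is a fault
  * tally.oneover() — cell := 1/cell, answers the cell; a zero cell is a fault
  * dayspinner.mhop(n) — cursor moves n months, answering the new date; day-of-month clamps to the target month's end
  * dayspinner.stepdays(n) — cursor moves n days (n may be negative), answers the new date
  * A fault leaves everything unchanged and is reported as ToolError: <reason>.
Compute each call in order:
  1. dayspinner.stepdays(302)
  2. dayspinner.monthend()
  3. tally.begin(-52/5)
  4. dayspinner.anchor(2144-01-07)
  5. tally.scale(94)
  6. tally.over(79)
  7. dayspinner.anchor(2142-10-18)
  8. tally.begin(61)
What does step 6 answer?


Answer: -4888/395

Derivation:
# stepdays(n: 302) : 2145-05-07
# monthend() : 2145-05-31
# begin(x: -52/5) : -52/5
# anchor(d: 2144-01-07) : 2144-01-07
# scale(x: 94) : -4888/5
# over(x: 79) : -4888/395
# anchor(d: 2142-10-18) : 2142-10-18
# begin(x: 61) : 61


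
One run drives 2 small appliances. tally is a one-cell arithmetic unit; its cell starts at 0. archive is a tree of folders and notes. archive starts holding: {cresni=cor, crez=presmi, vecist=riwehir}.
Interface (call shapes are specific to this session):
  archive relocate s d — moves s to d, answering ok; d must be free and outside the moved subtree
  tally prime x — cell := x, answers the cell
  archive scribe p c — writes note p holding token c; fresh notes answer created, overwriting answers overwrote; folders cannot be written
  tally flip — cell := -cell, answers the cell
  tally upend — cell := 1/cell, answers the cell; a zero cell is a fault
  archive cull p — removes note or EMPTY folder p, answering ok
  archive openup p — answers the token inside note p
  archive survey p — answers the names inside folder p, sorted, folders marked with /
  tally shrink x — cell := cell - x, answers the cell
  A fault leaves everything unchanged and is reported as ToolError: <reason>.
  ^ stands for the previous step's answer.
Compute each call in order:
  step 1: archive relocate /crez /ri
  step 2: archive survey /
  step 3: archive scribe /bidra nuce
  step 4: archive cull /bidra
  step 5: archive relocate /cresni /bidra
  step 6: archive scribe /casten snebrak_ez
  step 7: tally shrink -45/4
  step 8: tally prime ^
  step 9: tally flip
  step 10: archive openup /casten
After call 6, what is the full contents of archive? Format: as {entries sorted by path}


Answer: {bidra=cor, casten=snebrak_ez, ri=presmi, vecist=riwehir}

Derivation:
[in] archive relocate s=/crez d=/ri
= ok
[in] archive survey p=/
= [cresni, ri, vecist]
[in] archive scribe p=/bidra c=nuce
= created
[in] archive cull p=/bidra
= ok
[in] archive relocate s=/cresni d=/bidra
= ok
[in] archive scribe p=/casten c=snebrak_ez
= created
[in] tally shrink x=-45/4
= 45/4
[in] tally prime x=^
= 45/4
[in] tally flip
= -45/4
[in] archive openup p=/casten
= snebrak_ez


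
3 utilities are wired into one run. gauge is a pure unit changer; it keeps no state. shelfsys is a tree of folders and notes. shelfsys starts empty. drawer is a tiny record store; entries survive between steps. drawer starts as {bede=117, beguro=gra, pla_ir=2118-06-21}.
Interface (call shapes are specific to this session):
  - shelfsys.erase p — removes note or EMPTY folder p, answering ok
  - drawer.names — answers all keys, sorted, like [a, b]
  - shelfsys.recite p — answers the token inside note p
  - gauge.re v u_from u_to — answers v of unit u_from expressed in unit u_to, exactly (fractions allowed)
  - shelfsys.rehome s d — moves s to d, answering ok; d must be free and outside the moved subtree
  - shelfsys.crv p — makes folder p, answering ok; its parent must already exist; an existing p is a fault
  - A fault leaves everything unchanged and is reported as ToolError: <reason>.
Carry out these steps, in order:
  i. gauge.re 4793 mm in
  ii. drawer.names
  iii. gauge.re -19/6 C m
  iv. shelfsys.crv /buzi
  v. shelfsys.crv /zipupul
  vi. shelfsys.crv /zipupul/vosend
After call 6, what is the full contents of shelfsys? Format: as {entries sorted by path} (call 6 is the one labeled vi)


Using gauge.re using v: 4793, u_from: mm, u_to: in, giving 23965/127.
I use drawer.names(), which returns [bede, beguro, pla_ir].
I run gauge.re using v: -19/6, u_from: C, u_to: m: ToolError: incompatible units.
Then shelfsys.crv using p: /buzi: ok.
I call shelfsys.crv using p: /zipupul, giving ok.
I use shelfsys.crv using p: /zipupul/vosend, and observe ok.

Answer: {buzi/, zipupul/, zipupul/vosend/}


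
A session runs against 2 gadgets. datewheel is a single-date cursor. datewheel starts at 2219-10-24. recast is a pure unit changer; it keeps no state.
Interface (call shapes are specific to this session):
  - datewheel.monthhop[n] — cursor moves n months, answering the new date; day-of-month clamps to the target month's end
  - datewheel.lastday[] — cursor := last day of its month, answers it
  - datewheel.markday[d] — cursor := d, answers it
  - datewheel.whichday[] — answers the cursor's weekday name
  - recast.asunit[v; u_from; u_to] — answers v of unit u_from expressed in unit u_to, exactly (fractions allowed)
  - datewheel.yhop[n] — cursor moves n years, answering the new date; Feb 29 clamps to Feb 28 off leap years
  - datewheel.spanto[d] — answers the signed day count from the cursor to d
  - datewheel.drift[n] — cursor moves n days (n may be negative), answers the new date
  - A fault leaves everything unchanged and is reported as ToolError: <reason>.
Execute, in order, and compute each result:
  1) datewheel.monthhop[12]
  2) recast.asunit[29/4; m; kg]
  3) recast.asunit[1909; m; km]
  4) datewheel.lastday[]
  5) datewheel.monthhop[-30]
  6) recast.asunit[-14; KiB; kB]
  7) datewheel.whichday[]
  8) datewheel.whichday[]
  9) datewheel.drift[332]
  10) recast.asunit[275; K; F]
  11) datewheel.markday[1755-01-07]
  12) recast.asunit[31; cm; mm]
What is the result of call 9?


I call datewheel.monthhop using n=12, → 2220-10-24.
Calling recast.asunit using v=29/4, u_from=m, u_to=kg, and observe ToolError: incompatible units.
Calling recast.asunit using v=1909, u_from=m, u_to=km, giving 1909/1000.
Calling datewheel.lastday: 2220-10-31.
I run datewheel.monthhop using n=-30: 2218-04-30.
Calling recast.asunit using v=-14, u_from=KiB, u_to=kB, → -1792/125.
Next I call datewheel.whichday, giving Thursday.
I use datewheel.whichday(), and see Thursday.
Now I run datewheel.drift using n=332, and observe 2219-03-28.
I run recast.asunit using v=275, u_from=K, u_to=F, — result: 3533/100.
I use datewheel.markday using d=1755-01-07: 1755-01-07.
I use recast.asunit using v=31, u_from=cm, u_to=mm, — result: 310.

Answer: 2219-03-28
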